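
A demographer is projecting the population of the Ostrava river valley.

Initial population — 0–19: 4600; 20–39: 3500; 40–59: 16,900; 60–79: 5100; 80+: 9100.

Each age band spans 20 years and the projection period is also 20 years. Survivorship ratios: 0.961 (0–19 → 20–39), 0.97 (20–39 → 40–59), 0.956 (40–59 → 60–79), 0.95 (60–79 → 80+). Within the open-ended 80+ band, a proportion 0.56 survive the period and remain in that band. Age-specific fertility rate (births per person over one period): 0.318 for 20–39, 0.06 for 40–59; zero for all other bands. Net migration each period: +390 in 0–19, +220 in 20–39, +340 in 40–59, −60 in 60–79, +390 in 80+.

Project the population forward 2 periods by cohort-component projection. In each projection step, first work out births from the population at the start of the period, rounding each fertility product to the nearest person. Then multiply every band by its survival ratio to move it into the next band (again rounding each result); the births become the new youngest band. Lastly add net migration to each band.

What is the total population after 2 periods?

— Period 1 —
Births: 3500 × 0.318 = 1113  |  16900 × 0.06 = 1014 — total 2127
20–39: 4600 × 0.961 = 4421
40–59: 3500 × 0.97 = 3395
60–79: 16900 × 0.956 = 16156
80+: 5100 × 0.95 + 9100 × 0.56 = 4845 + 5096 = 9941
Net migration: 0–19 + 390 → 2517; 20–39 + 220 → 4641; 40–59 + 340 → 3735; 60–79 − 60 → 16096; 80+ + 390 → 10331
→ [2517, 4641, 3735, 16096, 10331]
— Period 2 —
Births: 4641 × 0.318 = 1476  |  3735 × 0.06 = 224 — total 1700
20–39: 2517 × 0.961 = 2419
40–59: 4641 × 0.97 = 4502
60–79: 3735 × 0.956 = 3571
80+: 16096 × 0.95 + 10331 × 0.56 = 15291 + 5785 = 21076
Net migration: 0–19 + 390 → 2090; 20–39 + 220 → 2639; 40–59 + 340 → 4842; 60–79 − 60 → 3511; 80+ + 390 → 21466
→ [2090, 2639, 4842, 3511, 21466]
Total after period 2: 2090 + 2639 + 4842 + 3511 + 21466 = 34548

34548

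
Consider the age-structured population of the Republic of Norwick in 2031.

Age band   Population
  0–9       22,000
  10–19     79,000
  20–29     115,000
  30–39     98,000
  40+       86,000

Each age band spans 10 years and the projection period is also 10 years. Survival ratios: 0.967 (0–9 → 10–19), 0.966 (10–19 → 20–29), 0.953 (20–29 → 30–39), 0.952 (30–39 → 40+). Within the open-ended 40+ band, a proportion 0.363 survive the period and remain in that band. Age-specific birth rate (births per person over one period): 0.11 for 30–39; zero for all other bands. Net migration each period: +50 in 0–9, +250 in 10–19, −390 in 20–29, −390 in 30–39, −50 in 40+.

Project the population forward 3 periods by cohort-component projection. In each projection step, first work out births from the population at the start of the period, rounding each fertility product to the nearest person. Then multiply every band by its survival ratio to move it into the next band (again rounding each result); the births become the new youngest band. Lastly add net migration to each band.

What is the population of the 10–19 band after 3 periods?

Call the bands 1 to 5, youngest first.
After projecting period 1:
Births: 98000 × 0.11 = 10780
Band 2: 22000 × 0.967 = 21274
Band 3: 79000 × 0.966 = 76314
Band 4: 115000 × 0.953 = 109595
Band 5: 98000 × 0.952 + 86000 × 0.363 = 93296 + 31218 = 124514
Net migration: Band 1 + 50 → 10830; Band 2 + 250 → 21524; Band 3 − 390 → 75924; Band 4 − 390 → 109205; Band 5 − 50 → 124464
→ [10830, 21524, 75924, 109205, 124464]
After projecting period 2:
Births: 109205 × 0.11 = 12013
Band 2: 10830 × 0.967 = 10473
Band 3: 21524 × 0.966 = 20792
Band 4: 75924 × 0.953 = 72356
Band 5: 109205 × 0.952 + 124464 × 0.363 = 103963 + 45180 = 149143
Net migration: Band 1 + 50 → 12063; Band 2 + 250 → 10723; Band 3 − 390 → 20402; Band 4 − 390 → 71966; Band 5 − 50 → 149093
→ [12063, 10723, 20402, 71966, 149093]
After projecting period 3:
Births: 71966 × 0.11 = 7916
Band 2: 12063 × 0.967 = 11665
Band 3: 10723 × 0.966 = 10358
Band 4: 20402 × 0.953 = 19443
Band 5: 71966 × 0.952 + 149093 × 0.363 = 68512 + 54121 = 122633
Net migration: Band 1 + 50 → 7966; Band 2 + 250 → 11915; Band 3 − 390 → 9968; Band 4 − 390 → 19053; Band 5 − 50 → 122583
→ [7966, 11915, 9968, 19053, 122583]

11915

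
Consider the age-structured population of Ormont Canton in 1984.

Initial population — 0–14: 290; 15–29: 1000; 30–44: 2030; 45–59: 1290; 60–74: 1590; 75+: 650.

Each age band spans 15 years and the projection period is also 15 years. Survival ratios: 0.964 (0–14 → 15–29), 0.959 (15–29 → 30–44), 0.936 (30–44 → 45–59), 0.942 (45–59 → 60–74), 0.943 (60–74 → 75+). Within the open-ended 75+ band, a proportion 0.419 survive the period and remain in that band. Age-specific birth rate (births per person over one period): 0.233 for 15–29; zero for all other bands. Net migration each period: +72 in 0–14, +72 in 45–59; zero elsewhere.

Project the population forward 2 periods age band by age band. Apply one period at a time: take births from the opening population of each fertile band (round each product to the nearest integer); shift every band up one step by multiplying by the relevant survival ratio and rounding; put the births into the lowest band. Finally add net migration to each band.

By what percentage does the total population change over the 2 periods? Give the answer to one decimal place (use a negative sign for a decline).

-20.9

Call the bands 1 to 6, youngest first.
Period 1:
Births: 1000 × 0.233 = 233
Band 2: 290 × 0.964 = 280
Band 3: 1000 × 0.959 = 959
Band 4: 2030 × 0.936 = 1900
Band 5: 1290 × 0.942 = 1215
Band 6: 1590 × 0.943 + 650 × 0.419 = 1499 + 272 = 1771
Net migration: Band 1 + 72 → 305; Band 4 + 72 → 1972
→ [305, 280, 959, 1972, 1215, 1771]
Period 2:
Births: 280 × 0.233 = 65
Band 2: 305 × 0.964 = 294
Band 3: 280 × 0.959 = 269
Band 4: 959 × 0.936 = 898
Band 5: 1972 × 0.942 = 1858
Band 6: 1215 × 0.943 + 1771 × 0.419 = 1146 + 742 = 1888
Net migration: Band 1 + 72 → 137; Band 4 + 72 → 970
→ [137, 294, 269, 970, 1858, 1888]
Total: 6850 → 5416; change = -1434; percentage change = -20.9%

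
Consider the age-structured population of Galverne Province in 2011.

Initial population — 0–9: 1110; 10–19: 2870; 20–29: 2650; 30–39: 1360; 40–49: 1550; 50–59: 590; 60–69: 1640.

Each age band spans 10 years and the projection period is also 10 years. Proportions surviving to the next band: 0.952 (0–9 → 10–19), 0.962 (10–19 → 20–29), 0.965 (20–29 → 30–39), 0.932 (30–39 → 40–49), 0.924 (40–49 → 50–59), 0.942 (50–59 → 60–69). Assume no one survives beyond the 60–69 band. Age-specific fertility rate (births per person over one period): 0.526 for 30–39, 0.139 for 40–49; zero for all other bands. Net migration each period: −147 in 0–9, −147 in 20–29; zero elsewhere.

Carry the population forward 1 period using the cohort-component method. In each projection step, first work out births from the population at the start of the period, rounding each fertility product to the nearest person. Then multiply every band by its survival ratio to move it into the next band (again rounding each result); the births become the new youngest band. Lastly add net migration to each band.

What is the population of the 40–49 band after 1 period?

[period 1]
Births: 1360 × 0.526 = 715 ; 1550 × 0.139 = 215 → 930
10–19: 1110 × 0.952 = 1057
20–29: 2870 × 0.962 = 2761
30–39: 2650 × 0.965 = 2557
40–49: 1360 × 0.932 = 1268
50–59: 1550 × 0.924 = 1432
60–69: 590 × 0.942 = 556
Net migration: 0–9 − 147 → 783; 20–29 − 147 → 2614
Population now: 0–9=783, 10–19=1057, 20–29=2614, 30–39=2557, 40–49=1268, 50–59=1432, 60–69=556

1268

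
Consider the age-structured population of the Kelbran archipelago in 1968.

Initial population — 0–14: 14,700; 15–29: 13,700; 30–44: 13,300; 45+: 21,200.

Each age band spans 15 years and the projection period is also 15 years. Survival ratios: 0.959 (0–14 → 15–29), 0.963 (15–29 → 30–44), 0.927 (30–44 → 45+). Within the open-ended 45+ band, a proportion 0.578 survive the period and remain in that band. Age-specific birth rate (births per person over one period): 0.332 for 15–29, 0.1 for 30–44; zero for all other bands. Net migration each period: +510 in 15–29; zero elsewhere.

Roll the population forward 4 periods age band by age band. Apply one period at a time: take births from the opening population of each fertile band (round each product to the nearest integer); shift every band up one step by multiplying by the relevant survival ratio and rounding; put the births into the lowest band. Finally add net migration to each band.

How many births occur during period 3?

3448

Period 1:
Births: 13700 × 0.332 = 4548 ; 13300 × 0.1 = 1330 → total 5878
15–29: 14700 × 0.959 = 14097
30–44: 13700 × 0.963 = 13193
45+: 13300 × 0.927 + 21200 × 0.578 = 12329 + 12254 = 24583
Net migration: 15–29 + 510 → 14607
→ [5878, 14607, 13193, 24583]
Period 2:
Births: 14607 × 0.332 = 4850 ; 13193 × 0.1 = 1319 → total 6169
15–29: 5878 × 0.959 = 5637
30–44: 14607 × 0.963 = 14067
45+: 13193 × 0.927 + 24583 × 0.578 = 12230 + 14209 = 26439
Net migration: 15–29 + 510 → 6147
→ [6169, 6147, 14067, 26439]
Period 3:
Births: 6147 × 0.332 = 2041 ; 14067 × 0.1 = 1407 → total 3448
15–29: 6169 × 0.959 = 5916
30–44: 6147 × 0.963 = 5920
45+: 14067 × 0.927 + 26439 × 0.578 = 13040 + 15282 = 28322
Net migration: 15–29 + 510 → 6426
→ [3448, 6426, 5920, 28322]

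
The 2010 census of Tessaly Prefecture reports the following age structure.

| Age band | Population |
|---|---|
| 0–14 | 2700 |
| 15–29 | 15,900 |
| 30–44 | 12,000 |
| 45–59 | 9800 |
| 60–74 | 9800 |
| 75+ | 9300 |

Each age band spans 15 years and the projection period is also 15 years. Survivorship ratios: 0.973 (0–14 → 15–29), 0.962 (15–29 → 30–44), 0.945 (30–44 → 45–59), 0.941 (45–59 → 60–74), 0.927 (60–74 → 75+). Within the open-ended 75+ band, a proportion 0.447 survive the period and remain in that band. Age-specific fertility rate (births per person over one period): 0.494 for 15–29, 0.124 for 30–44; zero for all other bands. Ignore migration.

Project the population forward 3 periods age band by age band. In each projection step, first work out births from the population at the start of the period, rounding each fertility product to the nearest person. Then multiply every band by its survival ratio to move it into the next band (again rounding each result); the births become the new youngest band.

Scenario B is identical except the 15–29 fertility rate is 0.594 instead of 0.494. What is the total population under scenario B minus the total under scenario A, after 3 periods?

Numbering the bands 1..6 from youngest to oldest:
[period 1]
Births: 15900 × 0.494 = 7855 ; 12000 × 0.124 = 1488 → total 9343
Band 2: 2700 × 0.973 = 2627
Band 3: 15900 × 0.962 = 15296
Band 4: 12000 × 0.945 = 11340
Band 5: 9800 × 0.941 = 9222
Band 6: 9800 × 0.927 + 9300 × 0.447 = 9085 + 4157 = 13242
Population now: 0–14=9343, 15–29=2627, 30–44=15296, 45–59=11340, 60–74=9222, 75+=13242
[period 2]
Births: 2627 × 0.494 = 1298 ; 15296 × 0.124 = 1897 → total 3195
Band 2: 9343 × 0.973 = 9091
Band 3: 2627 × 0.962 = 2527
Band 4: 15296 × 0.945 = 14455
Band 5: 11340 × 0.941 = 10671
Band 6: 9222 × 0.927 + 13242 × 0.447 = 8549 + 5919 = 14468
Population now: 0–14=3195, 15–29=9091, 30–44=2527, 45–59=14455, 60–74=10671, 75+=14468
[period 3]
Births: 9091 × 0.494 = 4491 ; 2527 × 0.124 = 313 → total 4804
Band 2: 3195 × 0.973 = 3109
Band 3: 9091 × 0.962 = 8746
Band 4: 2527 × 0.945 = 2388
Band 5: 14455 × 0.941 = 13602
Band 6: 10671 × 0.927 + 14468 × 0.447 = 9892 + 6467 = 16359
Population now: 0–14=4804, 15–29=3109, 30–44=8746, 45–59=2388, 60–74=13602, 75+=16359
Scenario A total after 3 periods: 49008
Scenario B projection —
[period 1]
Births: 15900 × 0.594 = 9445 ; 12000 × 0.124 = 1488 → total 10933
Band 2: 2700 × 0.973 = 2627
Band 3: 15900 × 0.962 = 15296
Band 4: 12000 × 0.945 = 11340
Band 5: 9800 × 0.941 = 9222
Band 6: 9800 × 0.927 + 9300 × 0.447 = 9085 + 4157 = 13242
Population now: 0–14=10933, 15–29=2627, 30–44=15296, 45–59=11340, 60–74=9222, 75+=13242
[period 2]
Births: 2627 × 0.594 = 1560 ; 15296 × 0.124 = 1897 → total 3457
Band 2: 10933 × 0.973 = 10638
Band 3: 2627 × 0.962 = 2527
Band 4: 15296 × 0.945 = 14455
Band 5: 11340 × 0.941 = 10671
Band 6: 9222 × 0.927 + 13242 × 0.447 = 8549 + 5919 = 14468
Population now: 0–14=3457, 15–29=10638, 30–44=2527, 45–59=14455, 60–74=10671, 75+=14468
[period 3]
Births: 10638 × 0.594 = 6319 ; 2527 × 0.124 = 313 → total 6632
Band 2: 3457 × 0.973 = 3364
Band 3: 10638 × 0.962 = 10234
Band 4: 2527 × 0.945 = 2388
Band 5: 14455 × 0.941 = 13602
Band 6: 10671 × 0.927 + 14468 × 0.447 = 9892 + 6467 = 16359
Population now: 0–14=6632, 15–29=3364, 30–44=10234, 45–59=2388, 60–74=13602, 75+=16359
Scenario B total after 3 periods: 52579
Difference B − A = 52579 − 49008 = 3571

3571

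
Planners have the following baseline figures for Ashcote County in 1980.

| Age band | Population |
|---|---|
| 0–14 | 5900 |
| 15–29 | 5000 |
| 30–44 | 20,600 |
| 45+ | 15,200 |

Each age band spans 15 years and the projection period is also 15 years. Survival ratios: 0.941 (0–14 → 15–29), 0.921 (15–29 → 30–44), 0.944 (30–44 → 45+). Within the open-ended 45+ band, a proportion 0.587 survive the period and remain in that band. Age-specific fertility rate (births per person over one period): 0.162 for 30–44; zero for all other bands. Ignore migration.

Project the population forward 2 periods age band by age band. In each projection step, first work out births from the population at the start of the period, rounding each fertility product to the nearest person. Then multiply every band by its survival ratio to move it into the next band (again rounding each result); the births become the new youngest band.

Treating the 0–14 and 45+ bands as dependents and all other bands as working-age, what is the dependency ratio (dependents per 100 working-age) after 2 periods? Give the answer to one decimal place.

263.5

— Period 1 —
Births: 20600 × 0.162 = 3337
15–29: 5900 × 0.941 = 5552
30–44: 5000 × 0.921 = 4605
45+: 20600 × 0.944 + 15200 × 0.587 = 19446 + 8922 = 28368
Giving 3337 / 5552 / 4605 / 28368.
— Period 2 —
Births: 4605 × 0.162 = 746
15–29: 3337 × 0.941 = 3140
30–44: 5552 × 0.921 = 5113
45+: 4605 × 0.944 + 28368 × 0.587 = 4347 + 16652 = 20999
Giving 746 / 3140 / 5113 / 20999.
Dependents (band 0–14 + band 45+) = 746 + 20999 = 21745; working-age = 8253; ratio = 21745/8253 × 100 = 263.5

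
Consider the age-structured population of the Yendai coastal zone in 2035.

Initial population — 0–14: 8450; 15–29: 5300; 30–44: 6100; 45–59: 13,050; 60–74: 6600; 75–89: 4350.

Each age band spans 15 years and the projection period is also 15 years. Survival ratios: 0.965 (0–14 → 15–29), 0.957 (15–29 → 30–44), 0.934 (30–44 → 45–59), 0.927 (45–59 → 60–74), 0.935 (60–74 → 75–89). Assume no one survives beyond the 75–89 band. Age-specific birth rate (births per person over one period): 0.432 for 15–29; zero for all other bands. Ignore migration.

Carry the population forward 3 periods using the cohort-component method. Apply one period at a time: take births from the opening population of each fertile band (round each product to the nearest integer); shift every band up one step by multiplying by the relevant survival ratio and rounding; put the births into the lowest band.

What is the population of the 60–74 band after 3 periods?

[period 1]
Births: 5300 × 0.432 = 2290
15–29: 8450 × 0.965 = 8154
30–44: 5300 × 0.957 = 5072
45–59: 6100 × 0.934 = 5697
60–74: 13050 × 0.927 = 12097
75–89: 6600 × 0.935 = 6171
Giving 2290 / 8154 / 5072 / 5697 / 12097 / 6171.
[period 2]
Births: 8154 × 0.432 = 3523
15–29: 2290 × 0.965 = 2210
30–44: 8154 × 0.957 = 7803
45–59: 5072 × 0.934 = 4737
60–74: 5697 × 0.927 = 5281
75–89: 12097 × 0.935 = 11311
Giving 3523 / 2210 / 7803 / 4737 / 5281 / 11311.
[period 3]
Births: 2210 × 0.432 = 955
15–29: 3523 × 0.965 = 3400
30–44: 2210 × 0.957 = 2115
45–59: 7803 × 0.934 = 7288
60–74: 4737 × 0.927 = 4391
75–89: 5281 × 0.935 = 4938
Giving 955 / 3400 / 2115 / 7288 / 4391 / 4938.

4391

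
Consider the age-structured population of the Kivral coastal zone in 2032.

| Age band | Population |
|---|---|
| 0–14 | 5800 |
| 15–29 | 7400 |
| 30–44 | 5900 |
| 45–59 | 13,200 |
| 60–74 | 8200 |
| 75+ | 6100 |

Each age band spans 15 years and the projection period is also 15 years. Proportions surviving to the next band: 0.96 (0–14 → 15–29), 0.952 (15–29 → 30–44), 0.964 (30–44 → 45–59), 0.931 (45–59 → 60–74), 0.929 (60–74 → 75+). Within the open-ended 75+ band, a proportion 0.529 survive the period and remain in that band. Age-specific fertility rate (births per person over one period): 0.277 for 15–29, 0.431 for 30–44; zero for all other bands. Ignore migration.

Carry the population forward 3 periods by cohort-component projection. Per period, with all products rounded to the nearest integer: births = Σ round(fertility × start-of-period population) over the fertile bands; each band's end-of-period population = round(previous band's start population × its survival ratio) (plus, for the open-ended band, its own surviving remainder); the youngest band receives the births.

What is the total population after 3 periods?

37524

— Period 1 —
Births: 7400 × 0.277 = 2050, 5900 × 0.431 = 2543 ⇒ total 4593
15–29: 5800 × 0.96 = 5568
30–44: 7400 × 0.952 = 7045
45–59: 5900 × 0.964 = 5688
60–74: 13200 × 0.931 = 12289
75+: 8200 × 0.929 + 6100 × 0.529 = 7618 + 3227 = 10845
Population now: 0–14=4593, 15–29=5568, 30–44=7045, 45–59=5688, 60–74=12289, 75+=10845
— Period 2 —
Births: 5568 × 0.277 = 1542, 7045 × 0.431 = 3036 ⇒ total 4578
15–29: 4593 × 0.96 = 4409
30–44: 5568 × 0.952 = 5301
45–59: 7045 × 0.964 = 6791
60–74: 5688 × 0.931 = 5296
75+: 12289 × 0.929 + 10845 × 0.529 = 11416 + 5737 = 17153
Population now: 0–14=4578, 15–29=4409, 30–44=5301, 45–59=6791, 60–74=5296, 75+=17153
— Period 3 —
Births: 4409 × 0.277 = 1221, 5301 × 0.431 = 2285 ⇒ total 3506
15–29: 4578 × 0.96 = 4395
30–44: 4409 × 0.952 = 4197
45–59: 5301 × 0.964 = 5110
60–74: 6791 × 0.931 = 6322
75+: 5296 × 0.929 + 17153 × 0.529 = 4920 + 9074 = 13994
Population now: 0–14=3506, 15–29=4395, 30–44=4197, 45–59=5110, 60–74=6322, 75+=13994
Total after period 3: 3506 + 4395 + 4197 + 5110 + 6322 + 13994 = 37524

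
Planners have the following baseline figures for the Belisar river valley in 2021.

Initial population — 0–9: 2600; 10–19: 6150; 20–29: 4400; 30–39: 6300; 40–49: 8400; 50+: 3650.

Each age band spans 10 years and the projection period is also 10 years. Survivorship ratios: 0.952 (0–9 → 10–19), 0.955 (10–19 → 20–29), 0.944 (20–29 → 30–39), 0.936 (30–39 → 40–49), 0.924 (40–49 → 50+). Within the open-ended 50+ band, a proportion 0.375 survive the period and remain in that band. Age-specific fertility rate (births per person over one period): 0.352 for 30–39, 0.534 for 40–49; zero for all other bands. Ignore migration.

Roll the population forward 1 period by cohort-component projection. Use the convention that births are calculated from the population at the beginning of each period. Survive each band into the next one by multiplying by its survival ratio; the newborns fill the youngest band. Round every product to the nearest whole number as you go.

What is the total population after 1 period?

[period 1]
Births: 6300 × 0.352 = 2218 ; 8400 × 0.534 = 4486 — total 6704
10–19: 2600 × 0.952 = 2475
20–29: 6150 × 0.955 = 5873
30–39: 4400 × 0.944 = 4154
40–49: 6300 × 0.936 = 5897
50+: 8400 × 0.924 + 3650 × 0.375 = 7762 + 1369 = 9131
Population now: 0–9=6704, 10–19=2475, 20–29=5873, 30–39=4154, 40–49=5897, 50+=9131
Total after period 1: 6704 + 2475 + 5873 + 4154 + 5897 + 9131 = 34234

34234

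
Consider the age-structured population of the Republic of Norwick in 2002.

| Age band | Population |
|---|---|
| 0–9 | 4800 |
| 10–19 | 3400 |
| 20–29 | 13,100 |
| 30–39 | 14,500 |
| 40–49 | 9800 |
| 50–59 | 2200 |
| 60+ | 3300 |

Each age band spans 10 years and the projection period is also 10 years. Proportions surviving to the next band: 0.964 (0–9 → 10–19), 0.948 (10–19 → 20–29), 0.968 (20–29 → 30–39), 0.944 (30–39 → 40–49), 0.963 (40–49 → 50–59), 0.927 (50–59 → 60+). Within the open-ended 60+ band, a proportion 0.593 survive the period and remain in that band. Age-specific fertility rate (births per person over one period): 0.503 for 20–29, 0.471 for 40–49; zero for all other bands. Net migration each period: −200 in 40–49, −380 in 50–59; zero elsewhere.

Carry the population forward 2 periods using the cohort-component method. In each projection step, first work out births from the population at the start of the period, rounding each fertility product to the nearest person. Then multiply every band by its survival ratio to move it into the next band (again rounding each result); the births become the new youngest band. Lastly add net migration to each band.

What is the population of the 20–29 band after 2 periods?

4386

— Period 1 —
Births: 13100 * 0.503 = 6589  |  9800 * 0.471 = 4616 → 11205
10–19: 4800 * 0.964 = 4627
20–29: 3400 * 0.948 = 3223
30–39: 13100 * 0.968 = 12681
40–49: 14500 * 0.944 = 13688
50–59: 9800 * 0.963 = 9437
60+: 2200 * 0.927 + 3300 * 0.593 = 2039 + 1957 = 3996
Net migration: 40–49 − 200 → 13488; 50–59 − 380 → 9057
End of period: [11205, 4627, 3223, 12681, 13488, 9057, 3996]
— Period 2 —
Births: 3223 * 0.503 = 1621  |  13488 * 0.471 = 6353 → 7974
10–19: 11205 * 0.964 = 10802
20–29: 4627 * 0.948 = 4386
30–39: 3223 * 0.968 = 3120
40–49: 12681 * 0.944 = 11971
50–59: 13488 * 0.963 = 12989
60+: 9057 * 0.927 + 3996 * 0.593 = 8396 + 2370 = 10766
Net migration: 40–49 − 200 → 11771; 50–59 − 380 → 12609
End of period: [7974, 10802, 4386, 3120, 11771, 12609, 10766]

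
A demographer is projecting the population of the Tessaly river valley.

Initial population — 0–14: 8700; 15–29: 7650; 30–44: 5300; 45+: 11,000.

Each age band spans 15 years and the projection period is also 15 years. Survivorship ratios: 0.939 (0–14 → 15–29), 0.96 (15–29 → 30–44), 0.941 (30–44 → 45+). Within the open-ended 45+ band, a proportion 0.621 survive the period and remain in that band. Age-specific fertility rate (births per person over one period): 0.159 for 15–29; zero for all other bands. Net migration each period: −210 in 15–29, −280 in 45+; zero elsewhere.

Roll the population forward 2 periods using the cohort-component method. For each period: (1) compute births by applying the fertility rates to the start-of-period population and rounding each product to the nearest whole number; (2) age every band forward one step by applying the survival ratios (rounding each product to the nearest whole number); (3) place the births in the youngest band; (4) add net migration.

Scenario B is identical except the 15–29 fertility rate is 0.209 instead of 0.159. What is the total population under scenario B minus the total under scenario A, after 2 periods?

Let band 1 be 0–14 through band 4 = 45+.
— Period 1 —
Births: 7650 × 0.159 = 1216
Band 2: 8700 × 0.939 = 8169
Band 3: 7650 × 0.96 = 7344
Band 4: 5300 × 0.941 + 11000 × 0.621 = 4987 + 6831 = 11818
Net migration: Band 2 − 210 → 7959; Band 4 − 280 → 11538
→ [1216, 7959, 7344, 11538]
— Period 2 —
Births: 7959 × 0.159 = 1265
Band 2: 1216 × 0.939 = 1142
Band 3: 7959 × 0.96 = 7641
Band 4: 7344 × 0.941 + 11538 × 0.621 = 6911 + 7165 = 14076
Net migration: Band 2 − 210 → 932; Band 4 − 280 → 13796
→ [1265, 932, 7641, 13796]
Scenario A total after 2 periods: 23634
Scenario B projection —
— Period 1 —
Births: 7650 × 0.209 = 1599
Band 2: 8700 × 0.939 = 8169
Band 3: 7650 × 0.96 = 7344
Band 4: 5300 × 0.941 + 11000 × 0.621 = 4987 + 6831 = 11818
Net migration: Band 2 − 210 → 7959; Band 4 − 280 → 11538
→ [1599, 7959, 7344, 11538]
— Period 2 —
Births: 7959 × 0.209 = 1663
Band 2: 1599 × 0.939 = 1501
Band 3: 7959 × 0.96 = 7641
Band 4: 7344 × 0.941 + 11538 × 0.621 = 6911 + 7165 = 14076
Net migration: Band 2 − 210 → 1291; Band 4 − 280 → 13796
→ [1663, 1291, 7641, 13796]
Scenario B total after 2 periods: 24391
Difference B − A = 24391 − 23634 = 757

757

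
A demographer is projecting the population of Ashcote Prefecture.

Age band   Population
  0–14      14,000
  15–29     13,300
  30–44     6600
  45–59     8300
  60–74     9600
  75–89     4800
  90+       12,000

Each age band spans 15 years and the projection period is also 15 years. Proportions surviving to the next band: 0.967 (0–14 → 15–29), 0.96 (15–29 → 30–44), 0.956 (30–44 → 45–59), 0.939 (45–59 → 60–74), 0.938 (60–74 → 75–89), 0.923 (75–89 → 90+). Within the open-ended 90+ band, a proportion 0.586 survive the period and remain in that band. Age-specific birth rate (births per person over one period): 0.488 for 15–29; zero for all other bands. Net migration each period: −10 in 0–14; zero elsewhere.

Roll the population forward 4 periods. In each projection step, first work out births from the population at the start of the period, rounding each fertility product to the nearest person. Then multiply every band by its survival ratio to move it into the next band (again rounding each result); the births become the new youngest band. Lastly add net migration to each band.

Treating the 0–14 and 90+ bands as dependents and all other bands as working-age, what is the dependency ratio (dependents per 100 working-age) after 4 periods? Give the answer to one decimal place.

46.6

Call the groups 1 to 7, youngest first.
Period 1.
Births: 13300 * 0.488 = 6490
Group 2: 14000 * 0.967 = 13538
Group 3: 13300 * 0.96 = 12768
Group 4: 6600 * 0.956 = 6310
Group 5: 8300 * 0.939 = 7794
Group 6: 9600 * 0.938 = 9005
Group 7: 4800 * 0.923 + 12000 * 0.586 = 4430 + 7032 = 11462
Net migration: Group 1 − 10 → 6480
Giving 6480 / 13538 / 12768 / 6310 / 7794 / 9005 / 11462.
Period 2.
Births: 13538 * 0.488 = 6607
Group 2: 6480 * 0.967 = 6266
Group 3: 13538 * 0.96 = 12996
Group 4: 12768 * 0.956 = 12206
Group 5: 6310 * 0.939 = 5925
Group 6: 7794 * 0.938 = 7311
Group 7: 9005 * 0.923 + 11462 * 0.586 = 8312 + 6717 = 15029
Net migration: Group 1 − 10 → 6597
Giving 6597 / 6266 / 12996 / 12206 / 5925 / 7311 / 15029.
Period 3.
Births: 6266 * 0.488 = 3058
Group 2: 6597 * 0.967 = 6379
Group 3: 6266 * 0.96 = 6015
Group 4: 12996 * 0.956 = 12424
Group 5: 12206 * 0.939 = 11461
Group 6: 5925 * 0.938 = 5558
Group 7: 7311 * 0.923 + 15029 * 0.586 = 6748 + 8807 = 15555
Net migration: Group 1 − 10 → 3048
Giving 3048 / 6379 / 6015 / 12424 / 11461 / 5558 / 15555.
Period 4.
Births: 6379 * 0.488 = 3113
Group 2: 3048 * 0.967 = 2947
Group 3: 6379 * 0.96 = 6124
Group 4: 6015 * 0.956 = 5750
Group 5: 12424 * 0.939 = 11666
Group 6: 11461 * 0.938 = 10750
Group 7: 5558 * 0.923 + 15555 * 0.586 = 5130 + 9115 = 14245
Net migration: Group 1 − 10 → 3103
Giving 3103 / 2947 / 6124 / 5750 / 11666 / 10750 / 14245.
Dependents (band 0–14 + band 90+) = 3103 + 14245 = 17348; working-age = 37237; ratio = 17348/37237 × 100 = 46.6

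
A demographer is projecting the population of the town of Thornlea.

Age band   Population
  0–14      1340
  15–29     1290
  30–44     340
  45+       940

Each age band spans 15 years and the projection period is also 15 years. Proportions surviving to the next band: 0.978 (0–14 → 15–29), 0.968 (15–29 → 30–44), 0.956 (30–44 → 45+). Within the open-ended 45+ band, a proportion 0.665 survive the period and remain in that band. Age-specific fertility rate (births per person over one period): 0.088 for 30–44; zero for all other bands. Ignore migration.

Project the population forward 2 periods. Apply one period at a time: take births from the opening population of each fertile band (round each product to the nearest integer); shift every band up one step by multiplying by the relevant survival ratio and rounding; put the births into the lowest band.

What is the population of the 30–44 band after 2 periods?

Let band 1 be 0–14 through band 4 = 45+.
— Period 1 —
Births: 340 * 0.088 = 30
Band 2: 1340 * 0.978 = 1311
Band 3: 1290 * 0.968 = 1249
Band 4: 340 * 0.956 + 940 * 0.665 = 325 + 625 = 950
Population now: 0–14=30, 15–29=1311, 30–44=1249, 45+=950
— Period 2 —
Births: 1249 * 0.088 = 110
Band 2: 30 * 0.978 = 29
Band 3: 1311 * 0.968 = 1269
Band 4: 1249 * 0.956 + 950 * 0.665 = 1194 + 632 = 1826
Population now: 0–14=110, 15–29=29, 30–44=1269, 45+=1826

1269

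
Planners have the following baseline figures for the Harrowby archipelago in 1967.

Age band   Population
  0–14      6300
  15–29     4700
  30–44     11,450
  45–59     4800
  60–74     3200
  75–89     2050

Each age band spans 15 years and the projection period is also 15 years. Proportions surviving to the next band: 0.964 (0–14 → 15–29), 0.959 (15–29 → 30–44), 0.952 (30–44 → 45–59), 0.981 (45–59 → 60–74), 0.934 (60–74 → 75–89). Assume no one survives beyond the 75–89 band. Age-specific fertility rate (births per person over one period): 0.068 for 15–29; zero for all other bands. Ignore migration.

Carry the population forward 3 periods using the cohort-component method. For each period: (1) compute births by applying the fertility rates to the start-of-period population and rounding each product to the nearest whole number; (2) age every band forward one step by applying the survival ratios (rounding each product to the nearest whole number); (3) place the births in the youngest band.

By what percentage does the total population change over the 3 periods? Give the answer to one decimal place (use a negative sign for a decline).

-37.1

Call the groups 1 to 6, youngest first.
— Period 1 —
Births: 4700 × 0.068 = 320
Group 2: 6300 × 0.964 = 6073
Group 3: 4700 × 0.959 = 4507
Group 4: 11450 × 0.952 = 10900
Group 5: 4800 × 0.981 = 4709
Group 6: 3200 × 0.934 = 2989
→ [320, 6073, 4507, 10900, 4709, 2989]
— Period 2 —
Births: 6073 × 0.068 = 413
Group 2: 320 × 0.964 = 308
Group 3: 6073 × 0.959 = 5824
Group 4: 4507 × 0.952 = 4291
Group 5: 10900 × 0.981 = 10693
Group 6: 4709 × 0.934 = 4398
→ [413, 308, 5824, 4291, 10693, 4398]
— Period 3 —
Births: 308 × 0.068 = 21
Group 2: 413 × 0.964 = 398
Group 3: 308 × 0.959 = 295
Group 4: 5824 × 0.952 = 5544
Group 5: 4291 × 0.981 = 4209
Group 6: 10693 × 0.934 = 9987
→ [21, 398, 295, 5544, 4209, 9987]
Total: 32500 → 20454; change = -12046; percentage change = -37.1%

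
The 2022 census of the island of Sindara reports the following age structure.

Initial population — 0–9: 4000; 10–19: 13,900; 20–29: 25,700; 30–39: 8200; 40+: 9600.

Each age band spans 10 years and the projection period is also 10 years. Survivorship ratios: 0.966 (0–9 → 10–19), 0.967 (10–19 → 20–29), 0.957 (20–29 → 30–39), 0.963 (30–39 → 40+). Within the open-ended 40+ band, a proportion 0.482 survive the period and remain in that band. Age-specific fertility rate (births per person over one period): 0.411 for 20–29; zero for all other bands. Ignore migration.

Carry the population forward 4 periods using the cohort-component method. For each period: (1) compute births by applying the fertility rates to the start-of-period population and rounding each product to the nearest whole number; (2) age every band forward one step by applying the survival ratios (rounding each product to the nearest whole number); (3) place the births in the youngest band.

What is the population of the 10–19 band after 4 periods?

(Bands numbered youngest = 1 to oldest = 5.)
Period 1.
Births: 25700 * 0.411 = 10563
Band 2: 4000 * 0.966 = 3864
Band 3: 13900 * 0.967 = 13441
Band 4: 25700 * 0.957 = 24595
Band 5: 8200 * 0.963 + 9600 * 0.482 = 7897 + 4627 = 12524
Population now: 0–9=10563, 10–19=3864, 20–29=13441, 30–39=24595, 40+=12524
Period 2.
Births: 13441 * 0.411 = 5524
Band 2: 10563 * 0.966 = 10204
Band 3: 3864 * 0.967 = 3736
Band 4: 13441 * 0.957 = 12863
Band 5: 24595 * 0.963 + 12524 * 0.482 = 23685 + 6037 = 29722
Population now: 0–9=5524, 10–19=10204, 20–29=3736, 30–39=12863, 40+=29722
Period 3.
Births: 3736 * 0.411 = 1535
Band 2: 5524 * 0.966 = 5336
Band 3: 10204 * 0.967 = 9867
Band 4: 3736 * 0.957 = 3575
Band 5: 12863 * 0.963 + 29722 * 0.482 = 12387 + 14326 = 26713
Population now: 0–9=1535, 10–19=5336, 20–29=9867, 30–39=3575, 40+=26713
Period 4.
Births: 9867 * 0.411 = 4055
Band 2: 1535 * 0.966 = 1483
Band 3: 5336 * 0.967 = 5160
Band 4: 9867 * 0.957 = 9443
Band 5: 3575 * 0.963 + 26713 * 0.482 = 3443 + 12876 = 16319
Population now: 0–9=4055, 10–19=1483, 20–29=5160, 30–39=9443, 40+=16319

1483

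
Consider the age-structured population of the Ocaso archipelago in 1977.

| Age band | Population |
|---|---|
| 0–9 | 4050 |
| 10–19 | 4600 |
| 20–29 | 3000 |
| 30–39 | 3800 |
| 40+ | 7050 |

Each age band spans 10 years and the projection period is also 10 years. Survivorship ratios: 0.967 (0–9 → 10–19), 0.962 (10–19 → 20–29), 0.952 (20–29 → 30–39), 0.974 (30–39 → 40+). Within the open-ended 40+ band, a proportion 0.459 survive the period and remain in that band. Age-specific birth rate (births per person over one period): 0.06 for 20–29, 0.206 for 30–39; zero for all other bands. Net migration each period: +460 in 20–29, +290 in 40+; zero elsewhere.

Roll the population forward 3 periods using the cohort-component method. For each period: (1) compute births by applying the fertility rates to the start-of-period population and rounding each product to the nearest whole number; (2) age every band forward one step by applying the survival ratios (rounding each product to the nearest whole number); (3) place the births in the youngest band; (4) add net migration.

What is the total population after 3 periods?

15197

Period 1.
Births: 3000 * 0.06 = 180, 3800 * 0.206 = 783 → 963
10–19: 4050 * 0.967 = 3916
20–29: 4600 * 0.962 = 4425
30–39: 3000 * 0.952 = 2856
40+: 3800 * 0.974 + 7050 * 0.459 = 3701 + 3236 = 6937
Net migration: 20–29 + 460 → 4885; 40+ + 290 → 7227
→ [963, 3916, 4885, 2856, 7227]
Period 2.
Births: 4885 * 0.06 = 293, 2856 * 0.206 = 588 → 881
10–19: 963 * 0.967 = 931
20–29: 3916 * 0.962 = 3767
30–39: 4885 * 0.952 = 4651
40+: 2856 * 0.974 + 7227 * 0.459 = 2782 + 3317 = 6099
Net migration: 20–29 + 460 → 4227; 40+ + 290 → 6389
→ [881, 931, 4227, 4651, 6389]
Period 3.
Births: 4227 * 0.06 = 254, 4651 * 0.206 = 958 → 1212
10–19: 881 * 0.967 = 852
20–29: 931 * 0.962 = 896
30–39: 4227 * 0.952 = 4024
40+: 4651 * 0.974 + 6389 * 0.459 = 4530 + 2933 = 7463
Net migration: 20–29 + 460 → 1356; 40+ + 290 → 7753
→ [1212, 852, 1356, 4024, 7753]
Total after period 3: 1212 + 852 + 1356 + 4024 + 7753 = 15197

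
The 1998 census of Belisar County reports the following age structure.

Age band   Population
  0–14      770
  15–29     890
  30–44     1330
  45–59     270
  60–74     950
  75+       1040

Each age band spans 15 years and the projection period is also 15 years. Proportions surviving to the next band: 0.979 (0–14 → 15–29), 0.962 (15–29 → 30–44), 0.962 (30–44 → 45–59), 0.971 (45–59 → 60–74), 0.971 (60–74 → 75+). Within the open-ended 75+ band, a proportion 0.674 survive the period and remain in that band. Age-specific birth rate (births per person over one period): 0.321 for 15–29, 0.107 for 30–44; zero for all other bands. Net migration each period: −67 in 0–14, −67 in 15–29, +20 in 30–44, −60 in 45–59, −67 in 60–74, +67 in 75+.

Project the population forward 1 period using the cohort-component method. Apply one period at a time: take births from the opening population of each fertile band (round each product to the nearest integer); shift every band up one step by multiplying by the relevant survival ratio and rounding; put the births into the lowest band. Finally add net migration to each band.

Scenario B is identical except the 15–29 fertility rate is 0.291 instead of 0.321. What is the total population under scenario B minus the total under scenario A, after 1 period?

-27

(Groups numbered youngest = 1 to oldest = 6.)
After projecting period 1:
Births: 890 * 0.321 = 286  |  1330 * 0.107 = 142 → 428
Group 2: 770 * 0.979 = 754
Group 3: 890 * 0.962 = 856
Group 4: 1330 * 0.962 = 1279
Group 5: 270 * 0.971 = 262
Group 6: 950 * 0.971 + 1040 * 0.674 = 922 + 701 = 1623
Net migration: Group 1 − 67 → 361; Group 2 − 67 → 687; Group 3 + 20 → 876; Group 4 − 60 → 1219; Group 5 − 67 → 195; Group 6 + 67 → 1690
Giving 361 / 687 / 876 / 1219 / 195 / 1690.
Scenario A total after 1 period: 5028
Scenario B projection —
After projecting period 1:
Births: 890 * 0.291 = 259  |  1330 * 0.107 = 142 → 401
Group 2: 770 * 0.979 = 754
Group 3: 890 * 0.962 = 856
Group 4: 1330 * 0.962 = 1279
Group 5: 270 * 0.971 = 262
Group 6: 950 * 0.971 + 1040 * 0.674 = 922 + 701 = 1623
Net migration: Group 1 − 67 → 334; Group 2 − 67 → 687; Group 3 + 20 → 876; Group 4 − 60 → 1219; Group 5 − 67 → 195; Group 6 + 67 → 1690
Giving 334 / 687 / 876 / 1219 / 195 / 1690.
Scenario B total after 1 period: 5001
Difference B − A = 5001 − 5028 = -27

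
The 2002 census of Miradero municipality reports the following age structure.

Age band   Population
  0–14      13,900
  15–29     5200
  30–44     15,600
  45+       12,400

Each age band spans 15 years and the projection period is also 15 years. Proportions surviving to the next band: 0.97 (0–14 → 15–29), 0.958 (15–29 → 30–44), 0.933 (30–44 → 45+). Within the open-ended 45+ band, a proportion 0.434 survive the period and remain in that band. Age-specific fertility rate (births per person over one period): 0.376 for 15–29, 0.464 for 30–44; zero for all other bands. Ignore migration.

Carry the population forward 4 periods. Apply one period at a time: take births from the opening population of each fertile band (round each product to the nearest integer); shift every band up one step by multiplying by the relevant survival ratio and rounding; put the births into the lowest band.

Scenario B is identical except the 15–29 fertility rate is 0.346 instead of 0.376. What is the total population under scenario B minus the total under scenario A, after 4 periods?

Let group 1 be 0–14 through group 4 = 45+.
Period 1:
Births: 5200 × 0.376 = 1955, 15600 × 0.464 = 7238 → 9193
Group 2: 13900 × 0.97 = 13483
Group 3: 5200 × 0.958 = 4982
Group 4: 15600 × 0.933 + 12400 × 0.434 = 14555 + 5382 = 19937
End of period: [9193, 13483, 4982, 19937]
Period 2:
Births: 13483 × 0.376 = 5070, 4982 × 0.464 = 2312 → 7382
Group 2: 9193 × 0.97 = 8917
Group 3: 13483 × 0.958 = 12917
Group 4: 4982 × 0.933 + 19937 × 0.434 = 4648 + 8653 = 13301
End of period: [7382, 8917, 12917, 13301]
Period 3:
Births: 8917 × 0.376 = 3353, 12917 × 0.464 = 5993 → 9346
Group 2: 7382 × 0.97 = 7161
Group 3: 8917 × 0.958 = 8542
Group 4: 12917 × 0.933 + 13301 × 0.434 = 12052 + 5773 = 17825
End of period: [9346, 7161, 8542, 17825]
Period 4:
Births: 7161 × 0.376 = 2693, 8542 × 0.464 = 3963 → 6656
Group 2: 9346 × 0.97 = 9066
Group 3: 7161 × 0.958 = 6860
Group 4: 8542 × 0.933 + 17825 × 0.434 = 7970 + 7736 = 15706
End of period: [6656, 9066, 6860, 15706]
Scenario A total after 4 periods: 38288
Scenario B projection —
Period 1:
Births: 5200 × 0.346 = 1799, 15600 × 0.464 = 7238 → 9037
Group 2: 13900 × 0.97 = 13483
Group 3: 5200 × 0.958 = 4982
Group 4: 15600 × 0.933 + 12400 × 0.434 = 14555 + 5382 = 19937
End of period: [9037, 13483, 4982, 19937]
Period 2:
Births: 13483 × 0.346 = 4665, 4982 × 0.464 = 2312 → 6977
Group 2: 9037 × 0.97 = 8766
Group 3: 13483 × 0.958 = 12917
Group 4: 4982 × 0.933 + 19937 × 0.434 = 4648 + 8653 = 13301
End of period: [6977, 8766, 12917, 13301]
Period 3:
Births: 8766 × 0.346 = 3033, 12917 × 0.464 = 5993 → 9026
Group 2: 6977 × 0.97 = 6768
Group 3: 8766 × 0.958 = 8398
Group 4: 12917 × 0.933 + 13301 × 0.434 = 12052 + 5773 = 17825
End of period: [9026, 6768, 8398, 17825]
Period 4:
Births: 6768 × 0.346 = 2342, 8398 × 0.464 = 3897 → 6239
Group 2: 9026 × 0.97 = 8755
Group 3: 6768 × 0.958 = 6484
Group 4: 8398 × 0.933 + 17825 × 0.434 = 7835 + 7736 = 15571
End of period: [6239, 8755, 6484, 15571]
Scenario B total after 4 periods: 37049
Difference B − A = 37049 − 38288 = -1239

-1239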